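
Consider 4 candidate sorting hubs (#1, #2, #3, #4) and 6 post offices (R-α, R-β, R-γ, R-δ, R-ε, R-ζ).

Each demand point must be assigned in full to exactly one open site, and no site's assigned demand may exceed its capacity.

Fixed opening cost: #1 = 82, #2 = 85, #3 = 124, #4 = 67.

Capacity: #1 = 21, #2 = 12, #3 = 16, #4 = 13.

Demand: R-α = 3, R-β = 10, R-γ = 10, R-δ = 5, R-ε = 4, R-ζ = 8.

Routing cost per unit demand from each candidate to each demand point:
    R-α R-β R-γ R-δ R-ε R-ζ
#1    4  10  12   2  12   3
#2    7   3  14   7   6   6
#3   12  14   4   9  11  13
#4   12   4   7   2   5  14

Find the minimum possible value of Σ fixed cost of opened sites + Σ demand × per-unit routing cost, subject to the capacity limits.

Open {#1, #2, #4}; cheapest assignment that respects the capacities:
  #1 (cap 21, load 20): R-α, R-δ, R-ε, R-ζ — cost 3×4 + 5×2 + 4×12 + 8×3 = 94
  #2 (cap 12, load 10): R-β — cost 10×3 = 30
  #4 (cap 13, load 10): R-γ — cost 10×7 = 70
  Shipping 194, fixed 234 → total 428.
  Any other capacity-feasible assignment to {#1, #2, #4} ships for at least 194.
Compare {#1, #3, #4}: its best feasible assignment gives total 443.
Compare {#1, #2, #3}: its best feasible assignment gives total 451.
Every other set of open sites that can feasibly serve all demand totals ≥ 443 even under its best assignment. Minimum: 428.

428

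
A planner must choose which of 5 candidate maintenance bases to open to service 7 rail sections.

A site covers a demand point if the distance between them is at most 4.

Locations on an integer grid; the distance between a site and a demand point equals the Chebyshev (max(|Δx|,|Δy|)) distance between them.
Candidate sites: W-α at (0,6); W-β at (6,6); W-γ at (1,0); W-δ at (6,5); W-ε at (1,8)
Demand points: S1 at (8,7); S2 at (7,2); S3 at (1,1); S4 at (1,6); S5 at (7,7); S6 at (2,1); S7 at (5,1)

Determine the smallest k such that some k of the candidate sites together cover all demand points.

Coverage sets (demand points within 4 of each site):
  W-α: {S4}
  W-β: {S1, S2, S5}
  W-γ: {S3, S6, S7}
  W-δ: {S1, S2, S5, S6, S7}
  W-ε: {S4}
No 2 sites suffice: every size-2 union leaves at least one demand point uncovered.
But {W-α, W-β, W-γ} covers everything, so the minimum is 3.

3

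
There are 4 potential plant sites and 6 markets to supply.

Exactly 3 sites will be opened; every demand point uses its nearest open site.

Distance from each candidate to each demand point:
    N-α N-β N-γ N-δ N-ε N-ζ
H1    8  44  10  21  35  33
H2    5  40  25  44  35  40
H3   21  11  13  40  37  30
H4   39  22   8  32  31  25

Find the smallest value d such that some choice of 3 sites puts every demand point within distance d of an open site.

Open {H1, H2, H4}.
  Farthest demand point is N-ε at distance 31 (to H4); all others are ≤ 31.
With {H1, H3, H4} the worst case is 31.
With {H2, H3, H4} the worst case is 32.
No size-3 selection achieves below 31.

31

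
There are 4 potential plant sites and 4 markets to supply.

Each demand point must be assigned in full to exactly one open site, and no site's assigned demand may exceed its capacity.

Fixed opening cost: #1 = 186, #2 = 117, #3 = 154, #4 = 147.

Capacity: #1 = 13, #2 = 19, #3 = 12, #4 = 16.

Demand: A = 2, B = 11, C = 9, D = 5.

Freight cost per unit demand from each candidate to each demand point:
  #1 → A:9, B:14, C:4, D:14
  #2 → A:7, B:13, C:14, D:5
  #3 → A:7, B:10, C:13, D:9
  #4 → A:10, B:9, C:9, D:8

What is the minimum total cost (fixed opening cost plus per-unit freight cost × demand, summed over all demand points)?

Open {#1, #2}; cheapest assignment that respects the capacities:
  #1 (cap 13, load 9): C — cost 9×4 = 36
  #2 (cap 19, load 18): A, B, D — cost 2×7 + 11×13 + 5×5 = 182
  Shipping 218, fixed 303 → total 521.
  Any other capacity-feasible assignment to {#1, #2} ships for at least 218.
Compare {#1, #4}: its best feasible assignment gives total 526.
Compare {#2, #4}: its best feasible assignment gives total 527.
Every other set of open sites that can feasibly serve all demand totals ≥ 526 even under its best assignment. Minimum: 521.

521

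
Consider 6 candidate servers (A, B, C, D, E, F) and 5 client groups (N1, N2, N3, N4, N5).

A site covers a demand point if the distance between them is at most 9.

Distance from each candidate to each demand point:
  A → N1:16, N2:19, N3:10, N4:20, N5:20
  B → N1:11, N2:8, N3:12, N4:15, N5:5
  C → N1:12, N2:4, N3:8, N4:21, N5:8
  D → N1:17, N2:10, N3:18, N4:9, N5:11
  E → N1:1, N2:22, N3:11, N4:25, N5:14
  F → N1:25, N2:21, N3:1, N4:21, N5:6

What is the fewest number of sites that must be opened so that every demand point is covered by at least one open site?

3

Coverage sets (demand points within 9 of each site):
  A: {}
  B: {N2, N5}
  C: {N2, N3, N5}
  D: {N4}
  E: {N1}
  F: {N3, N5}
No 2 sites suffice: every size-2 union leaves at least one demand point uncovered.
But {C, D, E} covers everything, so the minimum is 3.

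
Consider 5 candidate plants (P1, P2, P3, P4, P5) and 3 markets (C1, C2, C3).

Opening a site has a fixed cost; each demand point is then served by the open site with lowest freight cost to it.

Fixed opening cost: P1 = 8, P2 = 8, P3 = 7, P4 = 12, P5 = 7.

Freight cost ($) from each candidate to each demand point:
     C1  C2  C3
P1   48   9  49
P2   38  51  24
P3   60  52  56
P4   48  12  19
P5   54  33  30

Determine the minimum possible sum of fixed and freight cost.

Open {P1, P2}: assign each demand point to its cheapest open site.
  C1→P2 38, C2→P1 9, C3→P2 24
  freight cost 71, fixed 16 → total 87.
Compare {P2, P4}: freight cost 69 + fixed 20 = 89.
Compare {P4}: freight cost 79 + fixed 12 = 91.
Compare {P1, P2, P3}: freight cost 71 + fixed 23 = 94.
All other subsets cost ≥ 89. Minimum total cost: 87.

87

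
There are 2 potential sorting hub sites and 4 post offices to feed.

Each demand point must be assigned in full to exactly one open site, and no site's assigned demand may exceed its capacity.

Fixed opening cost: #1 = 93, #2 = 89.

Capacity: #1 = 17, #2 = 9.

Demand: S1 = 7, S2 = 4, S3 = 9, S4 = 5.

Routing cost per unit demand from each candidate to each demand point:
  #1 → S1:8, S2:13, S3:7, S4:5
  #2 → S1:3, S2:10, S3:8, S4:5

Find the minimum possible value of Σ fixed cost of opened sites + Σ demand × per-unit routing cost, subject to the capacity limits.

Open {#1, #2}; cheapest assignment that respects the capacities:
  #1 (cap 17, load 16): S1, S3 — cost 7×8 + 9×7 = 119
  #2 (cap 9, load 9): S2, S4 — cost 4×10 + 5×5 = 65
  Shipping 184, fixed 182 → total 366.
  Any other capacity-feasible assignment to {#1, #2} ships for at least 184.
Total demand is 25 and no other set of sites has combined capacity ≥ 25, so {#1, #2} is the only feasible choice of open sites. Minimum: 366.

366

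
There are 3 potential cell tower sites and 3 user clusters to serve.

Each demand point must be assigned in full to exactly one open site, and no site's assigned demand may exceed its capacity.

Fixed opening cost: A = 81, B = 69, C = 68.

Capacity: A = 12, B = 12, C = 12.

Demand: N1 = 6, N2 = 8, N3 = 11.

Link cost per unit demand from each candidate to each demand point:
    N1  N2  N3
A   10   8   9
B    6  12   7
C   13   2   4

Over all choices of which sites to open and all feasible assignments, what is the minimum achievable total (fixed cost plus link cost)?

362

Open {A, B, C}; cheapest assignment that respects the capacities:
  A (cap 12, load 8): N2 — cost 8×8 = 64
  B (cap 12, load 6): N1 — cost 6×6 = 36
  C (cap 12, load 11): N3 — cost 11×4 = 44
  Shipping 144, fixed 218 → total 362.
  Any other capacity-feasible assignment to {A, B, C} ships for at least 144.
Total demand is 25 and no other set of sites has combined capacity ≥ 25, so {A, B, C} is the only feasible choice of open sites. Minimum: 362.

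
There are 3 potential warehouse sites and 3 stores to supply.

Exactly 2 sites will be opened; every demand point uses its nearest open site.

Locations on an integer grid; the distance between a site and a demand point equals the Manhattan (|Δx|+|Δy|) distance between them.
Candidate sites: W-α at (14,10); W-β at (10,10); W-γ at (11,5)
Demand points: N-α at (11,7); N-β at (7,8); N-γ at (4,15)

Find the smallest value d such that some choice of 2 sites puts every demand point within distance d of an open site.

Open {W-α, W-β}.
  Farthest demand point is N-γ at distance 11 (to W-β); all others are ≤ 11.
With {W-β, W-γ} the worst case is 11.
With {W-α, W-γ} the worst case is 15.
No size-2 selection achieves below 11.

11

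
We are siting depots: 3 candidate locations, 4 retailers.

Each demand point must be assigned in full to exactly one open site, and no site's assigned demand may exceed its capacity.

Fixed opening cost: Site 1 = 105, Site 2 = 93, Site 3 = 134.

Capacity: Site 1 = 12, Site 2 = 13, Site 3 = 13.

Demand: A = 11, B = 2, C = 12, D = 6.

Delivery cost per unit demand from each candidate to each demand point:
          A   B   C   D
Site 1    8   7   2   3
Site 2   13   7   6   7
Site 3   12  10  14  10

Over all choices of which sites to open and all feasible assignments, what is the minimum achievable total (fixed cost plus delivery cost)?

544

Open {Site 1, Site 2, Site 3}; cheapest assignment that respects the capacities:
  Site 1 (cap 12, load 12): C — cost 12×2 = 24
  Site 2 (cap 13, load 8): B, D — cost 2×7 + 6×7 = 56
  Site 3 (cap 13, load 11): A — cost 11×12 = 132
  Shipping 212, fixed 332 → total 544.
  Any other capacity-feasible assignment to {Site 1, Site 2, Site 3} ships for at least 212.
Total demand is 31 and no other set of sites has combined capacity ≥ 31, so {Site 1, Site 2, Site 3} is the only feasible choice of open sites. Minimum: 544.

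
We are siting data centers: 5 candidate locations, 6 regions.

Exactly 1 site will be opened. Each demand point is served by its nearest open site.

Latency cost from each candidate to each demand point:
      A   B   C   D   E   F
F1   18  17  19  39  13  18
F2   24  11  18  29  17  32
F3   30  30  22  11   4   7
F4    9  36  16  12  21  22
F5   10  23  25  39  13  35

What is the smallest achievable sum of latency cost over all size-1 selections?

104

Open {F3}.
  A→F3 30, B→F3 30, C→F3 22, D→F3 11, E→F3 4, F→F3 7  ⇒ total 104.
Compare {F4}: total 116.
Compare {F1}: total 124.
No size-1 selection does better; minimum is 104.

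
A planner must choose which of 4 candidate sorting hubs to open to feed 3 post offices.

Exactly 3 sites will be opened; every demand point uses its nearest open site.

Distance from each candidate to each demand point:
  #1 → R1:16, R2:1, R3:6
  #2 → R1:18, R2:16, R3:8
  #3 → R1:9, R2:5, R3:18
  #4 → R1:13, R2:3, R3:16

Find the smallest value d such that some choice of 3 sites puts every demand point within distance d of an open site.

Open {#1, #2, #3}.
  Farthest demand point is R1 at distance 9 (to #3); all others are ≤ 9.
With {#1, #3, #4} the worst case is 9.
With {#2, #3, #4} the worst case is 9.
No size-3 selection achieves below 9.

9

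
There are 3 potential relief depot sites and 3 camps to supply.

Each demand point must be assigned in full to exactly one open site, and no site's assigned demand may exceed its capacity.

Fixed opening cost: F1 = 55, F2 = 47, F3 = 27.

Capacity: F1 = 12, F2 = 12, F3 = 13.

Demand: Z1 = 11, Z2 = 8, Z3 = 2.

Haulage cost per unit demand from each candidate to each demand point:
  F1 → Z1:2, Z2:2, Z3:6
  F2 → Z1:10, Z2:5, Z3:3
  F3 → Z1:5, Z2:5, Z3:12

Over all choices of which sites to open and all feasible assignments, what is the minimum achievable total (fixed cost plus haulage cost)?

Open {F1, F3}; cheapest assignment that respects the capacities:
  F1 (cap 12, load 10): Z2, Z3 — cost 8×2 + 2×6 = 28
  F3 (cap 13, load 11): Z1 — cost 11×5 = 55
  Shipping 83, fixed 82 → total 165.
  Any other capacity-feasible assignment to {F1, F3} ships for at least 83.
Compare {F1, F2}: its best feasible assignment gives total 170.
Compare {F2, F3}: its best feasible assignment gives total 175.
Every other set of open sites that can feasibly serve all demand totals ≥ 170 even under its best assignment. Minimum: 165.

165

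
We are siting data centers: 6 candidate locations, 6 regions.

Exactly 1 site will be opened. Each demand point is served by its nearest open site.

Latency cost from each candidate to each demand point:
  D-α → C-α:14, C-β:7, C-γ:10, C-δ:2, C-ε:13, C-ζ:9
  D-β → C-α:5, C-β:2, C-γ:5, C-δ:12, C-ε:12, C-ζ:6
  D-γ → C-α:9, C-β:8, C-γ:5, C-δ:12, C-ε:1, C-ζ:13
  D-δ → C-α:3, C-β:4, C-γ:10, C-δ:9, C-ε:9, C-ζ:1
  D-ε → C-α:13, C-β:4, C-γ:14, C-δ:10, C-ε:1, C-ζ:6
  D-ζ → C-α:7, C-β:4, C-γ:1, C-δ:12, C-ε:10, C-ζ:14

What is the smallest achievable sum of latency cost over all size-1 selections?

Open {D-δ}.
  C-α→D-δ 3, C-β→D-δ 4, C-γ→D-δ 10, C-δ→D-δ 9, C-ε→D-δ 9, C-ζ→D-δ 1  ⇒ total 36.
Compare {D-β}: total 42.
Compare {D-γ}: total 48.
No size-1 selection does better; minimum is 36.

36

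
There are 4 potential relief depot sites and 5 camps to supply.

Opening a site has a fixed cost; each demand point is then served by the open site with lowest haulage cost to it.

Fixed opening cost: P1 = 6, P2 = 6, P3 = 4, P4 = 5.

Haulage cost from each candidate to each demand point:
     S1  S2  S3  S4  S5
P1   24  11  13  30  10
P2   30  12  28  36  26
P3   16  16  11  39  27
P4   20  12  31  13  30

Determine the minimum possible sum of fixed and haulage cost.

Open {P1, P3, P4}: assign each demand point to its cheapest open site.
  S1→P3 16, S2→P1 11, S3→P3 11, S4→P4 13, S5→P1 10
  haulage cost 61, fixed 15 → total 76.
Compare {P1, P4}: haulage cost 67 + fixed 11 = 78.
Compare {P1, P2, P3, P4}: haulage cost 61 + fixed 21 = 82.
Compare {P1, P2, P4}: haulage cost 67 + fixed 17 = 84.
All other subsets cost ≥ 78. Minimum total cost: 76.

76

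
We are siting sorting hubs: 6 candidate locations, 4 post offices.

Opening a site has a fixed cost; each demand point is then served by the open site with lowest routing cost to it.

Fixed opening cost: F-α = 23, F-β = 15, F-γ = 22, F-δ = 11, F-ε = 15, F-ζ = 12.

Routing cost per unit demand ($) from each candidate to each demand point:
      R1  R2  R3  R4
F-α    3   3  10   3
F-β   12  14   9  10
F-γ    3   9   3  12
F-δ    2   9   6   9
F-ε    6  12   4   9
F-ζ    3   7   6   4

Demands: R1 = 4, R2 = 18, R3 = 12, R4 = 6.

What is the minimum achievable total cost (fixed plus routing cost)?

165

Open {F-α, F-γ}: assign each demand point to its cheapest open site.
  R1→F-α 4×3=12, R2→F-α 18×3=54, R3→F-γ 12×3=36, R4→F-α 6×3=18
  routing cost 120, fixed 45 → total 165.
Compare {F-α, F-ε}: routing cost 132 + fixed 38 = 170.
Compare {F-α, F-γ, F-δ}: routing cost 116 + fixed 56 = 172.
Compare {F-α, F-γ, F-ζ}: routing cost 120 + fixed 57 = 177.
All other subsets cost ≥ 170. Minimum total cost: 165.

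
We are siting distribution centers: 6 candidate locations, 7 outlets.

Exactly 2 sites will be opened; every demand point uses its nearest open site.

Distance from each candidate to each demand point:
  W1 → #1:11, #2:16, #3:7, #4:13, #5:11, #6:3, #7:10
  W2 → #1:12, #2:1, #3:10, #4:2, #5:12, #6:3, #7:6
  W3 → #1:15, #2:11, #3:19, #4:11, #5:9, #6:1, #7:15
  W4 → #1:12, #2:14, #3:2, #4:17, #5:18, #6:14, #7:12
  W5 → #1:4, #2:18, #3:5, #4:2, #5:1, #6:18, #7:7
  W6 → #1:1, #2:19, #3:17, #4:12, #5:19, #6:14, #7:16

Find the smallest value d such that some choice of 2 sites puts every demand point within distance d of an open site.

Open {W2, W5}.
  Farthest demand point is #7 at distance 6 (to W2); all others are ≤ 6.
With {W1, W2} the worst case is 11.
With {W1, W3} the worst case is 11.
No size-2 selection achieves below 6.

6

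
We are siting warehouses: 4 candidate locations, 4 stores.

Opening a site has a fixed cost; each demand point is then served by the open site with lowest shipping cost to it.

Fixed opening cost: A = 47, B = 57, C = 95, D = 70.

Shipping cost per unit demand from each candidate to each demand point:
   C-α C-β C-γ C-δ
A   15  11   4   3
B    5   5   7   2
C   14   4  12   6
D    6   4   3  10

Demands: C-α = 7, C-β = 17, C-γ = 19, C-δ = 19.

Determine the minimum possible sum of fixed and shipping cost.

325

Open {B, D}: assign each demand point to its cheapest open site.
  C-α→B 7×5=35, C-β→D 17×4=68, C-γ→D 19×3=57, C-δ→B 19×2=38
  shipping cost 198, fixed 127 → total 325.
Compare {A, B}: shipping cost 234 + fixed 104 = 338.
Compare {A, D}: shipping cost 224 + fixed 117 = 341.
Compare {B}: shipping cost 291 + fixed 57 = 348.
All other subsets cost ≥ 338. Minimum total cost: 325.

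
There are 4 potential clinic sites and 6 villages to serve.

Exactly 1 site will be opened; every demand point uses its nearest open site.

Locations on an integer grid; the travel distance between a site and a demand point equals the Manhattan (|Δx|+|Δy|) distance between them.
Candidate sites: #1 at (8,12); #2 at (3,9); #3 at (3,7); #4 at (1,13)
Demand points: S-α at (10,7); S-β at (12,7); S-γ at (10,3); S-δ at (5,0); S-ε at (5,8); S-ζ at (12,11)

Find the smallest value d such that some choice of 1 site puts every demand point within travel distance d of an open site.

Open {#2}.
  Farthest demand point is S-γ at travel distance 13 (to #2); all others are ≤ 13.
With {#3} the worst case is 13.
With {#1} the worst case is 15.
No size-1 selection achieves below 13.

13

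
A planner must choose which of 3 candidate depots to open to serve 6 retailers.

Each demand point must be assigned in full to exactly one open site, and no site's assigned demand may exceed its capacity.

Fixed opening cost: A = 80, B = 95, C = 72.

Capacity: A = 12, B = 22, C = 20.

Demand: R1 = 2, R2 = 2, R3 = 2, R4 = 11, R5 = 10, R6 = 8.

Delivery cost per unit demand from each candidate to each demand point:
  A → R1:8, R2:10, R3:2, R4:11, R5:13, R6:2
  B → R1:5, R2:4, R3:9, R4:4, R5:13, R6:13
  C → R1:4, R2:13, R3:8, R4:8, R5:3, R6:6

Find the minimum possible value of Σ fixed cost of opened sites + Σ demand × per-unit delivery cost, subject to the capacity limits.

Open {B, C}; cheapest assignment that respects the capacities:
  B (cap 22, load 15): R2, R3, R4 — cost 2×4 + 2×9 + 11×4 = 70
  C (cap 20, load 20): R1, R5, R6 — cost 2×4 + 10×3 + 8×6 = 86
  Shipping 156, fixed 167 → total 323.
  Any other capacity-feasible assignment to {B, C} ships for at least 156.
Compare {A, B, C}: its best feasible assignment gives total 357.
Every other set of open sites that can feasibly serve all demand totals ≥ 357 even under its best assignment. Minimum: 323.

323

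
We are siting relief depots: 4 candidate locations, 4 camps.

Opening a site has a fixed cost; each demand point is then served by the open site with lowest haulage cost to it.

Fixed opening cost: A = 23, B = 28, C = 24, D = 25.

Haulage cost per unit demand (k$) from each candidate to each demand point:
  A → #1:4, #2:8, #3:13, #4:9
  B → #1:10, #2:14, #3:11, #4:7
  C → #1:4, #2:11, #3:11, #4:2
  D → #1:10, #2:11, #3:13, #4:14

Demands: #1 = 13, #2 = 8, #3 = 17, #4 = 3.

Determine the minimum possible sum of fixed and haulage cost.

356

Open {A, C}: assign each demand point to its cheapest open site.
  #1→A 13×4=52, #2→A 8×8=64, #3→C 17×11=187, #4→C 3×2=6
  haulage cost 309, fixed 47 → total 356.
Compare {C}: haulage cost 333 + fixed 24 = 357.
Compare {A, B}: haulage cost 324 + fixed 51 = 375.
Compare {A, C, D}: haulage cost 309 + fixed 72 = 381.
All other subsets cost ≥ 357. Minimum total cost: 356.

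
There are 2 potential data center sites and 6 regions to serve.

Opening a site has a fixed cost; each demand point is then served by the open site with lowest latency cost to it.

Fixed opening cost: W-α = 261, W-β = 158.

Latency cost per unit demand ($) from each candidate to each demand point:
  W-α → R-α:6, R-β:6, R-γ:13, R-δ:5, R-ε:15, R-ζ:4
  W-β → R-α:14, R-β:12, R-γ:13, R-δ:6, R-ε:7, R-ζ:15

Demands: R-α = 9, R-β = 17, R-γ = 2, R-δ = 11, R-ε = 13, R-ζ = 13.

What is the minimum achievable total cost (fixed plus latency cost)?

745

Open {W-α}: assign each demand point to its cheapest open site.
  R-α→W-α 9×6=54, R-β→W-α 17×6=102, R-γ→W-α 2×13=26, R-δ→W-α 11×5=55, R-ε→W-α 13×15=195, R-ζ→W-α 13×4=52
  latency cost 484, fixed 261 → total 745.
Compare {W-α, W-β}: latency cost 380 + fixed 419 = 799.
Compare {W-β}: latency cost 708 + fixed 158 = 866.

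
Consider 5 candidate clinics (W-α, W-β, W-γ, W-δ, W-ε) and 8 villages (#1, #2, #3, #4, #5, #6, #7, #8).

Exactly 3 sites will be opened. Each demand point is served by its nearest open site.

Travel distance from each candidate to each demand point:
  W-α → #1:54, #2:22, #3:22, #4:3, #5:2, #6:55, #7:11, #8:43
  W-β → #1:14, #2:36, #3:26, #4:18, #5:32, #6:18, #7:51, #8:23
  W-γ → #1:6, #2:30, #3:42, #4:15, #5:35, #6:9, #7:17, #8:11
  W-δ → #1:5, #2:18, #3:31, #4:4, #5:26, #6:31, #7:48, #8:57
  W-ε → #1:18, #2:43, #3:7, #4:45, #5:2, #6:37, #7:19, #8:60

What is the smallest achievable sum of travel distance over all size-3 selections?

71

Open {W-α, W-γ, W-ε}.
  #1→W-γ 6, #2→W-α 22, #3→W-ε 7, #4→W-α 3, #5→W-α 2, #6→W-γ 9, #7→W-α 11, #8→W-γ 11  ⇒ total 71.
Compare {W-γ, W-δ, W-ε}: total 73.
Compare {W-α, W-γ, W-δ}: total 81.
No size-3 selection does better; minimum is 71.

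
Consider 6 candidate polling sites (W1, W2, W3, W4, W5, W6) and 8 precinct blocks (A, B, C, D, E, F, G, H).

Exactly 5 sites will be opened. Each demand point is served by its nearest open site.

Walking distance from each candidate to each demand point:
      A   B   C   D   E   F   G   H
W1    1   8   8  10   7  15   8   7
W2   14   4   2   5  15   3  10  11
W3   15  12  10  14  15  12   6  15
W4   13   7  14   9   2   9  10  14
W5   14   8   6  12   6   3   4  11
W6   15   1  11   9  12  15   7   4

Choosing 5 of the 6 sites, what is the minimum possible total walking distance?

Open {W1, W2, W4, W5, W6}.
  A→W1 1, B→W6 1, C→W2 2, D→W2 5, E→W4 2, F→W2 3, G→W5 4, H→W6 4  ⇒ total 22.
Compare {W1, W2, W3, W4, W6}: total 24.
Compare {W1, W2, W3, W5, W6}: total 26.
No size-5 selection does better; minimum is 22.

22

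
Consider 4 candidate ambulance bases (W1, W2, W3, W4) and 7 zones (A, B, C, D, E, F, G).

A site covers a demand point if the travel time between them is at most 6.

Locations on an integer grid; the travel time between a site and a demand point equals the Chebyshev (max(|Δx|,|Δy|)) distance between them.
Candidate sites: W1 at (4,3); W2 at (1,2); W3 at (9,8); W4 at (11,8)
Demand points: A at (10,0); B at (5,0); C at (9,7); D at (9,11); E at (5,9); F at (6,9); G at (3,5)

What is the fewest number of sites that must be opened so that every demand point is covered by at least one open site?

2

Coverage sets (demand points within 6 of each site):
  W1: {A, B, C, E, F, G}
  W2: {B, G}
  W3: {C, D, E, F, G}
  W4: {C, D, E, F}
No single site covers all 7 demand points.
But {W1, W3} covers everything, so the minimum is 2.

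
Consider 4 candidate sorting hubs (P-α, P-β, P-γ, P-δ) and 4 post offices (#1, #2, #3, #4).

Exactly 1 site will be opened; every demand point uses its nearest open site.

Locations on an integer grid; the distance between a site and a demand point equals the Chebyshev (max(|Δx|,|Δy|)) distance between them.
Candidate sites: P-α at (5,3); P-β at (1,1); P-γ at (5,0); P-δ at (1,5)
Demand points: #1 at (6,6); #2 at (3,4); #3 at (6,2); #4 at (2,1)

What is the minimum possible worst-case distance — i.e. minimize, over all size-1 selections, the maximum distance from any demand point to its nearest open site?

3

Open {P-α}.
  Farthest demand point is #1 at distance 3 (to P-α); all others are ≤ 3.
With {P-β} the worst case is 5.
With {P-δ} the worst case is 5.
No size-1 selection achieves below 3.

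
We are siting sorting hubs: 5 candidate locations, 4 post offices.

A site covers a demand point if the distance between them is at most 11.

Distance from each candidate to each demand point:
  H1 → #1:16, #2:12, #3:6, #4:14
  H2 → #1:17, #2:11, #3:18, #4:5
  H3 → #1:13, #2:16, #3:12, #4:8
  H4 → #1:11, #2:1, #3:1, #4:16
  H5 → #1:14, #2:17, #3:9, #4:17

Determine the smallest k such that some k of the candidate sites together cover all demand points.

Coverage sets (demand points within 11 of each site):
  H1: {#3}
  H2: {#2, #4}
  H3: {#4}
  H4: {#1, #2, #3}
  H5: {#3}
No single site covers all 4 demand points.
But {H2, H4} covers everything, so the minimum is 2.

2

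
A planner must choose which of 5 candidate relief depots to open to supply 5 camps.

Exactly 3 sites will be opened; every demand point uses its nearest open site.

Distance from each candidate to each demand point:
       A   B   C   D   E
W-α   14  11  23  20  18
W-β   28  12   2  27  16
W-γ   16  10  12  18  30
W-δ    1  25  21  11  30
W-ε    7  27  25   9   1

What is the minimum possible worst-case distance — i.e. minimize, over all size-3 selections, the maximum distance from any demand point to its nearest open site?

Open {W-β, W-γ, W-ε}.
  Farthest demand point is B at distance 10 (to W-γ); all others are ≤ 10.
With {W-α, W-β, W-ε} the worst case is 11.
With {W-α, W-γ, W-ε} the worst case is 12.
No size-3 selection achieves below 10.

10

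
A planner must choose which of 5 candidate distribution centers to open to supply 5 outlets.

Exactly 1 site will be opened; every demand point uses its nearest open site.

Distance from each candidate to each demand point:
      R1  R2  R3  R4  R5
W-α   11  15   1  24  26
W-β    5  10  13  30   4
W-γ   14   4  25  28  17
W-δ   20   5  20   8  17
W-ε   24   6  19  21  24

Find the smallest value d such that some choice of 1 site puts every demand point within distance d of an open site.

Open {W-δ}.
  Farthest demand point is R1 at distance 20 (to W-δ); all others are ≤ 20.
With {W-ε} the worst case is 24.
With {W-α} the worst case is 26.
No size-1 selection achieves below 20.

20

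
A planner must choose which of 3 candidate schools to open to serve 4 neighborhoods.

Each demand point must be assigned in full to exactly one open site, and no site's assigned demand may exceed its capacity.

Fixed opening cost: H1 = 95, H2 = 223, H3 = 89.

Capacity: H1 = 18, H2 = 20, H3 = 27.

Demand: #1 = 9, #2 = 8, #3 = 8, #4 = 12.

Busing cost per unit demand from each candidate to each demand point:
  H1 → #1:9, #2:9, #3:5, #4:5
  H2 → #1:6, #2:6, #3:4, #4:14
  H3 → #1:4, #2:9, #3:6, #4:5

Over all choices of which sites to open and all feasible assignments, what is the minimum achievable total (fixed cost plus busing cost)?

Open {H1, H3}; cheapest assignment that respects the capacities:
  H1 (cap 18, load 16): #2, #3 — cost 8×9 + 8×5 = 112
  H3 (cap 27, load 21): #1, #4 — cost 9×4 + 12×5 = 96
  Shipping 208, fixed 184 → total 392.
  Any other capacity-feasible assignment to {H1, H3} ships for at least 208.
Compare {H2, H3}: its best feasible assignment gives total 488.
Compare {H1, H2, H3}: its best feasible assignment gives total 583.
Every other set of open sites that can feasibly serve all demand totals ≥ 488 even under its best assignment. Minimum: 392.

392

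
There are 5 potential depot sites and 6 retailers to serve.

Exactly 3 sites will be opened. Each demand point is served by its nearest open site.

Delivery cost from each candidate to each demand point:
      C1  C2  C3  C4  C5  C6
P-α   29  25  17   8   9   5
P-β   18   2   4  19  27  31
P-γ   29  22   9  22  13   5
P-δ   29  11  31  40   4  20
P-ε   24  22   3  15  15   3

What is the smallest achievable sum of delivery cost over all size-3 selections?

Open {P-α, P-β, P-δ}.
  C1→P-β 18, C2→P-β 2, C3→P-β 4, C4→P-α 8, C5→P-δ 4, C6→P-α 5  ⇒ total 41.
Compare {P-α, P-β, P-ε}: total 43.
Compare {P-β, P-δ, P-ε}: total 45.
No size-3 selection does better; minimum is 41.

41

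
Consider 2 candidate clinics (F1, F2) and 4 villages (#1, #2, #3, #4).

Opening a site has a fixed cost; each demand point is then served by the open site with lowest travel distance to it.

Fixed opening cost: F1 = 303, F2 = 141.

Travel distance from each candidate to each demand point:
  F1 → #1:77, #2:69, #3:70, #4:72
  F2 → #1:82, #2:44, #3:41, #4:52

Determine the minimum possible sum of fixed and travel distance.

360

Open {F2}: assign each demand point to its cheapest open site.
  #1→F2 82, #2→F2 44, #3→F2 41, #4→F2 52
  travel distance 219, fixed 141 → total 360.
Compare {F1}: travel distance 288 + fixed 303 = 591.
Compare {F1, F2}: travel distance 214 + fixed 444 = 658.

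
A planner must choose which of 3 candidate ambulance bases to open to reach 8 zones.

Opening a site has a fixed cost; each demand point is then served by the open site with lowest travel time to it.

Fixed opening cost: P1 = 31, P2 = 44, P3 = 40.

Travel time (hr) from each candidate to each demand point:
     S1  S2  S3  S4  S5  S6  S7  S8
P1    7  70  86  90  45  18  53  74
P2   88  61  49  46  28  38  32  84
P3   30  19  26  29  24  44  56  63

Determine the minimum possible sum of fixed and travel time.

Open {P1, P3}: assign each demand point to its cheapest open site.
  S1→P1 7, S2→P3 19, S3→P3 26, S4→P3 29, S5→P3 24, S6→P1 18, S7→P1 53, S8→P3 63
  travel time 239, fixed 71 → total 310.
Compare {P3}: travel time 291 + fixed 40 = 331.
Compare {P1, P2, P3}: travel time 218 + fixed 115 = 333.
Compare {P2, P3}: travel time 261 + fixed 84 = 345.
All other subsets cost ≥ 331. Minimum total cost: 310.

310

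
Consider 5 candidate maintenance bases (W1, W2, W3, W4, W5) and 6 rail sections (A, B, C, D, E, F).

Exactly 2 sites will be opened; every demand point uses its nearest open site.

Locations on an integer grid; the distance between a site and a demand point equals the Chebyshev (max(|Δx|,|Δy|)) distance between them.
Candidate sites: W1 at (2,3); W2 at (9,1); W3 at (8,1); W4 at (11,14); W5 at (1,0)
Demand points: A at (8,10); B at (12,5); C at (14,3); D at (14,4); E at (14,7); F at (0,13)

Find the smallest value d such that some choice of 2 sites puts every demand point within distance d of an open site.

10

Open {W1, W2}.
  Farthest demand point is F at distance 10 (to W1); all others are ≤ 10.
With {W1, W3} the worst case is 10.
With {W1, W4} the worst case is 11.
No size-2 selection achieves below 10.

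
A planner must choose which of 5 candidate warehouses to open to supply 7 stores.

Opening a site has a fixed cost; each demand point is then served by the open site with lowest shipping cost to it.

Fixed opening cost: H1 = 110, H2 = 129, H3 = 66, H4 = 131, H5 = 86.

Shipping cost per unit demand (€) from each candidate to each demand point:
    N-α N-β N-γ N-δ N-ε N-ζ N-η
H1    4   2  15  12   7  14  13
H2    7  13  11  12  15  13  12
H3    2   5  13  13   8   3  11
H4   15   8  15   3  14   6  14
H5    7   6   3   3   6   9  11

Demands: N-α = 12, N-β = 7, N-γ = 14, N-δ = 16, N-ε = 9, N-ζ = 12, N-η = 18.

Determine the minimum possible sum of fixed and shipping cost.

Open {H3, H5}: assign each demand point to its cheapest open site.
  N-α→H3 12×2=24, N-β→H3 7×5=35, N-γ→H5 14×3=42, N-δ→H5 16×3=48, N-ε→H5 9×6=54, N-ζ→H3 12×3=36, N-η→H3 18×11=198
  shipping cost 437, fixed 152 → total 589.
Compare {H5}: shipping cost 576 + fixed 86 = 662.
Compare {H1, H3, H5}: shipping cost 416 + fixed 262 = 678.
Compare {H1, H5}: shipping cost 512 + fixed 196 = 708.
All other subsets cost ≥ 662. Minimum total cost: 589.

589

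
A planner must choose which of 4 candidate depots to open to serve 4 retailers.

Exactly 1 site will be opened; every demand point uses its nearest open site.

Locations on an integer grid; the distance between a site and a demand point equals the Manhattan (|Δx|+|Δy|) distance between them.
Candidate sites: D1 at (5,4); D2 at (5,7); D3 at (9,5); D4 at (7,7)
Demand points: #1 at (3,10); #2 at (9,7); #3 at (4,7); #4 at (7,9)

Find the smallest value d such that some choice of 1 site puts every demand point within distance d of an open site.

5

Open {D2}.
  Farthest demand point is #1 at distance 5 (to D2); all others are ≤ 5.
With {D4} the worst case is 7.
With {D1} the worst case is 8.
No size-1 selection achieves below 5.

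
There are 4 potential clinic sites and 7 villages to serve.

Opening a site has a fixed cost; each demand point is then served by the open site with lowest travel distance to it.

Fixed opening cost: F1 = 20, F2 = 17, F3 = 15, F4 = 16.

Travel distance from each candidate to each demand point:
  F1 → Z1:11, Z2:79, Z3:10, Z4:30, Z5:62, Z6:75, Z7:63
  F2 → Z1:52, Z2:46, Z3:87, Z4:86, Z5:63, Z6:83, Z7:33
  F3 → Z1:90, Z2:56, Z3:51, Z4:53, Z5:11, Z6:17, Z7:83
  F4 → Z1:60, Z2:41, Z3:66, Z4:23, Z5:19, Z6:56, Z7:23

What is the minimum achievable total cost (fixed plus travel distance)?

Open {F1, F3, F4}: assign each demand point to its cheapest open site.
  Z1→F1 11, Z2→F4 41, Z3→F1 10, Z4→F4 23, Z5→F3 11, Z6→F3 17, Z7→F4 23
  travel distance 136, fixed 51 → total 187.
Compare {F1, F2, F3, F4}: travel distance 136 + fixed 68 = 204.
Compare {F1, F2, F3}: travel distance 158 + fixed 52 = 210.
Compare {F1, F4}: travel distance 183 + fixed 36 = 219.
All other subsets cost ≥ 204. Minimum total cost: 187.

187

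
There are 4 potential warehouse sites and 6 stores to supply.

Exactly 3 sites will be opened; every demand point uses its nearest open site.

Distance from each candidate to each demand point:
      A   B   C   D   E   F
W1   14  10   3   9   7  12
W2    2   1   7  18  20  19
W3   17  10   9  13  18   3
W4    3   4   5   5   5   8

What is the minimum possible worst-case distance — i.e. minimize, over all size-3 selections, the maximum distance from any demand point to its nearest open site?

Open {W1, W3, W4}.
  Farthest demand point is D at distance 5 (to W4); all others are ≤ 5.
With {W2, W3, W4} the worst case is 5.
With {W1, W2, W4} the worst case is 8.
No size-3 selection achieves below 5.

5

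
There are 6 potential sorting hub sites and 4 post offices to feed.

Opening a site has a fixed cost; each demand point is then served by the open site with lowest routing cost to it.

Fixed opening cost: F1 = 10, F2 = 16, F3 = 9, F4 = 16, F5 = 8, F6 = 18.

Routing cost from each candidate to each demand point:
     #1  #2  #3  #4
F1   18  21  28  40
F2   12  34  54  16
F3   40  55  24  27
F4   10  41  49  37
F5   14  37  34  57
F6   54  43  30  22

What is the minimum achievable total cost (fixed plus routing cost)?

Open {F1, F2}: assign each demand point to its cheapest open site.
  #1→F2 12, #2→F1 21, #3→F1 28, #4→F2 16
  routing cost 77, fixed 26 → total 103.
Compare {F1, F2, F3}: routing cost 73 + fixed 35 = 108.
Compare {F1, F3}: routing cost 90 + fixed 19 = 109.
Compare {F2, F3}: routing cost 86 + fixed 25 = 111.
All other subsets cost ≥ 108. Minimum total cost: 103.

103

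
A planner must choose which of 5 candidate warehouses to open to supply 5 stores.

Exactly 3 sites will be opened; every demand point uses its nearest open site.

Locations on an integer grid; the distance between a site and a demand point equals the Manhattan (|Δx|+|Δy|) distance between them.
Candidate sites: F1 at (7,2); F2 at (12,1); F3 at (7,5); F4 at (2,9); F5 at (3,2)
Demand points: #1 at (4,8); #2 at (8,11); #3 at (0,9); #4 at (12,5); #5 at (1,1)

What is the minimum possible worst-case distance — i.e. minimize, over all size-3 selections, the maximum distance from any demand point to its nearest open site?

Open {F1, F3, F4}.
  Farthest demand point is #2 at distance 7 (to F3); all others are ≤ 7.
With {F3, F4, F5} the worst case is 7.
With {F1, F2, F4} the worst case is 8.
No size-3 selection achieves below 7.

7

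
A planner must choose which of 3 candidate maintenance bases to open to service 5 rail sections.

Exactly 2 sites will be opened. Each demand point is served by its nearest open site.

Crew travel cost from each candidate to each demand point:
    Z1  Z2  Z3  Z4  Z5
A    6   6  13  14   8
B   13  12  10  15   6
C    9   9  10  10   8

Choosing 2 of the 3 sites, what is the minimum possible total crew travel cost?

40

Open {A, C}.
  Z1→A 6, Z2→A 6, Z3→C 10, Z4→C 10, Z5→A 8  ⇒ total 40.
Compare {A, B}: total 42.
Compare {B, C}: total 44.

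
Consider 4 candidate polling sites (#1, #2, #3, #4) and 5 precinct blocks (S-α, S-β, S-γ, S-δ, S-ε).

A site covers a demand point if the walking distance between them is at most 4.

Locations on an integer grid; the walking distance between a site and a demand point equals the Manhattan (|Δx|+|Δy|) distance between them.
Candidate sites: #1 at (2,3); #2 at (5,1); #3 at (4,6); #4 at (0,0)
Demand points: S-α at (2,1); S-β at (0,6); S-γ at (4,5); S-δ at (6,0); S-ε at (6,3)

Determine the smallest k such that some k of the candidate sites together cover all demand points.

Coverage sets (demand points within 4 of each site):
  #1: {S-α, S-γ, S-ε}
  #2: {S-α, S-δ, S-ε}
  #3: {S-β, S-γ}
  #4: {S-α}
No single site covers all 5 demand points.
But {#2, #3} covers everything, so the minimum is 2.

2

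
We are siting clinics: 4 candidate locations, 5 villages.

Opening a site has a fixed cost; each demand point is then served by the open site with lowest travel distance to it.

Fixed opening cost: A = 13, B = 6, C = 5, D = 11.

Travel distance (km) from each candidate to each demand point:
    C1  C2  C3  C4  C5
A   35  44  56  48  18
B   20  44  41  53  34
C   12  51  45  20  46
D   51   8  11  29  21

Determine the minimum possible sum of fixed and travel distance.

88

Open {C, D}: assign each demand point to its cheapest open site.
  C1→C 12, C2→D 8, C3→D 11, C4→C 20, C5→D 21
  travel distance 72, fixed 16 → total 88.
Compare {B, C, D}: travel distance 72 + fixed 22 = 94.
Compare {A, C, D}: travel distance 69 + fixed 29 = 98.
Compare {A, B, C, D}: travel distance 69 + fixed 35 = 104.
All other subsets cost ≥ 94. Minimum total cost: 88.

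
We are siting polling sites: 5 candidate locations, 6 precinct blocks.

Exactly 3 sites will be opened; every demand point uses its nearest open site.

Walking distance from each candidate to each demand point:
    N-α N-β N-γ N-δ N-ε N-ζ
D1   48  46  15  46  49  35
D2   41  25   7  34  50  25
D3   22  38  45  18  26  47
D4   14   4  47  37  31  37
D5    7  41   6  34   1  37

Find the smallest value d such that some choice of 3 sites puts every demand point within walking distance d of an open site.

Open {D2, D3, D5}.
  Farthest demand point is N-β at walking distance 25 (to D2); all others are ≤ 25.
With {D1, D2, D3} the worst case is 26.
With {D2, D3, D4} the worst case is 26.
No size-3 selection achieves below 25.

25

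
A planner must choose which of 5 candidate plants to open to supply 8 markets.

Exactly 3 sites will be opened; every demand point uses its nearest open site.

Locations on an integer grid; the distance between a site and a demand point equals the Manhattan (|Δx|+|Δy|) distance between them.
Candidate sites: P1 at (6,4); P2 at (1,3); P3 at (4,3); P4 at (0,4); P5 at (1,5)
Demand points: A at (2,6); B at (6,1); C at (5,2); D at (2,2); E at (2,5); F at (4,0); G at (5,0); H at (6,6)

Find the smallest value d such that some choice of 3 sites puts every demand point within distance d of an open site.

Open {P1, P2, P3}.
  Farthest demand point is A at distance 4 (to P2); all others are ≤ 4.
With {P1, P3, P4} the worst case is 4.
With {P1, P3, P5} the worst case is 4.
No size-3 selection achieves below 4.

4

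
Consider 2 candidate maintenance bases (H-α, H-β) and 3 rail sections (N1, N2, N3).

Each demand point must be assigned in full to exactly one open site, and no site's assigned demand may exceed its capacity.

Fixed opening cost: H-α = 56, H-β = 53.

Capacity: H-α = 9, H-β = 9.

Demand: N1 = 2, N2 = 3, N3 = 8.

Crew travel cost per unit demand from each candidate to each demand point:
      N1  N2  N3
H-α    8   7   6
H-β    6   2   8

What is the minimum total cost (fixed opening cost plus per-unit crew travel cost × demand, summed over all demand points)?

Open {H-α, H-β}; cheapest assignment that respects the capacities:
  H-α (cap 9, load 8): N3 — cost 8×6 = 48
  H-β (cap 9, load 5): N1, N2 — cost 2×6 + 3×2 = 18
  Shipping 66, fixed 109 → total 175.
  Any other capacity-feasible assignment to {H-α, H-β} ships for at least 66.
Total demand is 13 and no other set of sites has combined capacity ≥ 13, so {H-α, H-β} is the only feasible choice of open sites. Minimum: 175.

175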